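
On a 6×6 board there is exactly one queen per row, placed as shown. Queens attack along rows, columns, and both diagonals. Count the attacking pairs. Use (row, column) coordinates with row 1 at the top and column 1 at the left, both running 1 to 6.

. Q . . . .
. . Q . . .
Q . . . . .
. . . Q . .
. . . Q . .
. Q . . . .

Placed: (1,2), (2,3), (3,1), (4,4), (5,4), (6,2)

Same column: (1,2)–(6,2) (column 2); (4,4)–(5,4) (column 4).
Same diagonal: (1,2)–(2,3) (|1−2| = |2−3| = 1); (4,4)–(6,2) (|4−6| = |4−2| = 2).
Total attacking pairs: 4.

4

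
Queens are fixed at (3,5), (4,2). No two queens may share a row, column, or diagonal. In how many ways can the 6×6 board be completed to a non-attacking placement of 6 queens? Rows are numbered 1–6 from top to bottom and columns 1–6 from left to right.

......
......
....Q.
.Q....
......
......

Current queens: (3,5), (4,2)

1

Branch on row 1: col 1 → 0; col 4 → 1; col 6 → 0.
Sum: 0 + 1 + 0 = 1.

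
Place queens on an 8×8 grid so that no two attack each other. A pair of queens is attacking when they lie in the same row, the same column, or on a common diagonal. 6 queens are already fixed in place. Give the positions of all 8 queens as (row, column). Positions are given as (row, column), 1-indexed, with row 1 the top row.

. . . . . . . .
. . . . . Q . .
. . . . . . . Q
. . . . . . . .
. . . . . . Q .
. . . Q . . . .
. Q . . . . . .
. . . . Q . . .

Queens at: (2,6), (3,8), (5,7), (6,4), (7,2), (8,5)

Row 1: attacked by (2,6)→{5,6,7}; (3,8)→{6,8}; (5,7)→{3,7}; (6,4)→{4}; (7,2)→{2,8}; (8,5)→{5}. Safe: 1. Place at column 1.
Row 4: attacked by (1,1)→{1,4}; (2,6)→{4,6,8}; (3,8)→{7,8}; (5,7)→{6,7,8}; (6,4)→{2,4,6}; (7,2)→{2,5}; (8,5)→{1,5}. Safe: 3. Place at column 3.
Columns [1, 6, 8, 3, 7, 4, 2, 5], r−c [0, -4, -5, 1, -2, 2, 5, 3], r+c [2, 8, 11, 7, 12, 10, 9, 13] are all distinct, so no two queens attack.

(1,1) (2,6) (3,8) (4,3) (5,7) (6,4) (7,2) (8,5)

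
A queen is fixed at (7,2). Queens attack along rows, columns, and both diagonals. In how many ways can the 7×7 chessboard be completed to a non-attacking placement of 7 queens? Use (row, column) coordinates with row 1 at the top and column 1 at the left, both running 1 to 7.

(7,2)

Branch on row 1: col 1 → 0; col 3 → 0; col 4 → 1; col 5 → 1; col 6 → 4; col 7 → 1.
Sum: 0 + 0 + 1 + 1 + 4 + 1 = 7.

7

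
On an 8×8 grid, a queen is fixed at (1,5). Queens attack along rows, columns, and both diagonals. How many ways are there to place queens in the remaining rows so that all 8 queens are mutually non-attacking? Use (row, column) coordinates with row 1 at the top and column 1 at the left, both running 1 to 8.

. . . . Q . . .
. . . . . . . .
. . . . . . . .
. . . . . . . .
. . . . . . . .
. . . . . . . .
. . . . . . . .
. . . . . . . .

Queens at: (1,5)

Branch on row 2: col 1 → 3; col 2 → 4; col 3 → 3; col 7 → 6; col 8 → 2.
Sum: 3 + 4 + 3 + 6 + 2 = 18.

18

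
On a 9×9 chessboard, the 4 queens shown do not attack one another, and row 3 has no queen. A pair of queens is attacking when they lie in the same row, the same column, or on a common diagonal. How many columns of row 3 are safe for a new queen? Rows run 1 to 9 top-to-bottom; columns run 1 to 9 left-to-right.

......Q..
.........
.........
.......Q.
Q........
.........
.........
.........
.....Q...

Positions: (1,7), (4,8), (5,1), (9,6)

2

(1,7) attacks row 3 at column 7 and diagonals 5, 9.
(4,8) attacks row 3 at column 8 and diagonals 7, 9.
(5,1) attacks row 3 at column 1 and diagonals 3.
(9,6) attacks row 3 at column 6.
Attacked columns: {1, 3, 5, 6, 7, 8, 9}. Safe: {2, 4}.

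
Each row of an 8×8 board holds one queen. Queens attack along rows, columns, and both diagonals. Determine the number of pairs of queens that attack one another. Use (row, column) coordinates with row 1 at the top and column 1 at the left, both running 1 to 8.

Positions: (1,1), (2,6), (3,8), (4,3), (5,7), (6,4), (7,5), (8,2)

3

Same diagonal: (5,7)–(7,5) (|5−7| = |7−5| = 2); (6,4)–(7,5) (|6−7| = |4−5| = 1); (6,4)–(8,2) (|6−8| = |4−2| = 2).
Total attacking pairs: 3.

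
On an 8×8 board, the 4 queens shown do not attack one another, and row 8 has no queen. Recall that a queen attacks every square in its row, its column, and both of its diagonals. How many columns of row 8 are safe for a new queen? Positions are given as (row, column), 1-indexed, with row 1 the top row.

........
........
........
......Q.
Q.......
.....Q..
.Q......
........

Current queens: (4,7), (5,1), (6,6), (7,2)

(4,7) attacks row 8 at column 7 and diagonals 3.
(5,1) attacks row 8 at column 1 and diagonals 4.
(6,6) attacks row 8 at column 6 and diagonals 4, 8.
(7,2) attacks row 8 at column 2 and diagonals 1, 3.
Attacked columns: {1, 2, 3, 4, 6, 7, 8}. Safe: {5}.

1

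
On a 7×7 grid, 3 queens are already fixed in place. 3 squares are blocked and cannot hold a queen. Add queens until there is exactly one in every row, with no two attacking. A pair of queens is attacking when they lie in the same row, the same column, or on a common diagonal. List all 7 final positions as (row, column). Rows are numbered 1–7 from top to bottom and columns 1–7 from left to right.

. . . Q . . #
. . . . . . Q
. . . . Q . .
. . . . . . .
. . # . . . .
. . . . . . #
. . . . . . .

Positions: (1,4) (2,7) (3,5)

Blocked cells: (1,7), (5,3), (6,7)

(1,4) (2,7) (3,5) (4,2) (5,6) (6,1) (7,3)

Row 4: attacked by (1,4)→{1,4,7}; (2,7)→{5,7}; (3,5)→{4,5,6}. Safe: 2, 3. Place at column 2.
Row 5: attacked by (1,4)→{4}; (2,7)→{4,7}; (3,5)→{3,5,7}; (4,2)→{1,2,3}. Blocked: 3. Safe: 6. Place at column 6.
Row 6: attacked by (1,4)→{4}; (2,7)→{3,7}; (3,5)→{2,5}; (4,2)→{2,4}; (5,6)→{5,6,7}. Blocked: 7. Safe: 1. Place at column 1.
Row 7: attacked by (1,4)→{4}; (2,7)→{2,7}; (3,5)→{1,5}; (4,2)→{2,5}; (5,6)→{4,6}; (6,1)→{1,2}. Safe: 3. Place at column 3.
Columns [4, 7, 5, 2, 6, 1, 3], r−c [-3, -5, -2, 2, -1, 5, 4], r+c [5, 9, 8, 6, 11, 7, 10] are all distinct, so no two queens attack.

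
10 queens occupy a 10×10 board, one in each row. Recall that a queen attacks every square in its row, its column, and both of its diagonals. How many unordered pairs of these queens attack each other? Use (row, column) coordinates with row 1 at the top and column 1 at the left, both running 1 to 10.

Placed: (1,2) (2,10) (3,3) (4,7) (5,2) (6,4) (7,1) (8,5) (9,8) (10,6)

2

Same column: (1,2)–(5,2) (column 2).
Same diagonal: (5,2)–(8,5) (|5−8| = |2−5| = 3).
Total attacking pairs: 2.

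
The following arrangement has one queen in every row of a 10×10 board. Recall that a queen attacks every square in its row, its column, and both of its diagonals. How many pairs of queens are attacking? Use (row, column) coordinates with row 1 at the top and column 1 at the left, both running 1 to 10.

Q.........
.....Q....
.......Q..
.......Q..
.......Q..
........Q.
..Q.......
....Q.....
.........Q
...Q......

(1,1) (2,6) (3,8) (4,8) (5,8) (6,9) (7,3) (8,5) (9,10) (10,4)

6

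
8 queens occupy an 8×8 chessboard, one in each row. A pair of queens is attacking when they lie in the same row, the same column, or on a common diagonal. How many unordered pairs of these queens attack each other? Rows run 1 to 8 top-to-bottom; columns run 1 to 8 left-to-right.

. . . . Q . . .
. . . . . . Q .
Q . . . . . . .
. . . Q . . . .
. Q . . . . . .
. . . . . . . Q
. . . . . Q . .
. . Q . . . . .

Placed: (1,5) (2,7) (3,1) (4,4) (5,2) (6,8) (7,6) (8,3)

0

All columns are distinct and no two queens satisfy |Δrow| = |Δcol|, so no pair attacks.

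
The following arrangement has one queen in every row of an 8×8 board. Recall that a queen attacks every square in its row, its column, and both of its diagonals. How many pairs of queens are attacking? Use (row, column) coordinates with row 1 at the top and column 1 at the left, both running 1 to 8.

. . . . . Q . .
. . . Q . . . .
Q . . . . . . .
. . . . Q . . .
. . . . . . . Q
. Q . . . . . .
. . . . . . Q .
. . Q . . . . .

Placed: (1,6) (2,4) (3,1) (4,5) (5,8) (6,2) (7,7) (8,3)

All columns are distinct and no two queens satisfy |Δrow| = |Δcol|, so no pair attacks.

0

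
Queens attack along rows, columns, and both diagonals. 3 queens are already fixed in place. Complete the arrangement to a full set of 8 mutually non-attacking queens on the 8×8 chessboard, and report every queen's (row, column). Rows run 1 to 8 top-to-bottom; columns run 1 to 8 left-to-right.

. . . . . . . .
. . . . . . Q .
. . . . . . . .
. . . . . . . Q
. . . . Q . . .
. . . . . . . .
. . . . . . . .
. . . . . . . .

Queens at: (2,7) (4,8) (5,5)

Row 1: attacked by (2,7)→{6,7,8}; (4,8)→{5,8}; (5,5)→{1,5}. Safe: 2, 3, 4. Place at column 3.
Row 3: attacked by (1,3)→{1,3,5}; (2,7)→{6,7,8}; (4,8)→{7,8}; (5,5)→{3,5,7}. Safe: 2, 4. Place at column 2.
Row 6: attacked by (1,3)→{3,8}; (2,7)→{3,7}; (3,2)→{2,5}; (4,8)→{6,8}; (5,5)→{4,5,6}. Safe: 1. Place at column 1.
Row 7: attacked by (1,3)→{3}; (2,7)→{2,7}; (3,2)→{2,6}; (4,8)→{5,8}; (5,5)→{3,5,7}; (6,1)→{1,2}. Safe: 4. Place at column 4.
Row 8: attacked by (1,3)→{3}; (2,7)→{1,7}; (3,2)→{2,7}; (4,8)→{4,8}; (5,5)→{2,5,8}; (6,1)→{1,3}; (7,4)→{3,4,5}. Safe: 6. Place at column 6.
Columns [3, 7, 2, 8, 5, 1, 4, 6], r−c [-2, -5, 1, -4, 0, 5, 3, 2], r+c [4, 9, 5, 12, 10, 7, 11, 14] are all distinct, so no two queens attack.

(1,3) (2,7) (3,2) (4,8) (5,5) (6,1) (7,4) (8,6)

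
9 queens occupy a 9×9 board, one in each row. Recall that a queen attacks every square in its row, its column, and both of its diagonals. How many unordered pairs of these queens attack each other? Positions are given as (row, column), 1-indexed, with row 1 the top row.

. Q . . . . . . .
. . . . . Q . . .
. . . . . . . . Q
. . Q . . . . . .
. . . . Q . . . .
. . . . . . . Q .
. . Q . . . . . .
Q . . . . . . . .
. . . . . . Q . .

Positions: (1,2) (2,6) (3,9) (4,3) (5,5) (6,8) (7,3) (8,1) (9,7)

Same column: (4,3)–(7,3) (column 3).
Same diagonal: (5,5)–(7,3) (|5−7| = |5−3| = 2).
Total attacking pairs: 2.

2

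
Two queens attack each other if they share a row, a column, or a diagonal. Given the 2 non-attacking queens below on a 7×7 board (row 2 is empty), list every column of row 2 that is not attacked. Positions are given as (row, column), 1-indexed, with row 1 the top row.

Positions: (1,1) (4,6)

(1,1) attacks row 2 at column 1 and diagonals 2.
(4,6) attacks row 2 at column 6 and diagonals 4.
Attacked columns: {1, 2, 4, 6}. Safe: {3, 5, 7}.

columns 3, 5, 7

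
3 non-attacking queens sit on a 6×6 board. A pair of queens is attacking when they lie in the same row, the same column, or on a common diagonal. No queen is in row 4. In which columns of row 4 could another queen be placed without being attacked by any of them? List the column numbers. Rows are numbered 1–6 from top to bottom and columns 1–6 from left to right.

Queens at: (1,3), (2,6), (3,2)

columns 5

(1,3) attacks row 4 at column 3 and diagonals 6.
(2,6) attacks row 4 at column 6 and diagonals 4.
(3,2) attacks row 4 at column 2 and diagonals 1, 3.
Attacked columns: {1, 2, 3, 4, 6}. Safe: {5}.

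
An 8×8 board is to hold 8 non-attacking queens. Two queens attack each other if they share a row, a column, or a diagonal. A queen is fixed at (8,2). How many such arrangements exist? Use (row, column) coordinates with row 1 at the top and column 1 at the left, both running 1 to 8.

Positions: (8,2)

8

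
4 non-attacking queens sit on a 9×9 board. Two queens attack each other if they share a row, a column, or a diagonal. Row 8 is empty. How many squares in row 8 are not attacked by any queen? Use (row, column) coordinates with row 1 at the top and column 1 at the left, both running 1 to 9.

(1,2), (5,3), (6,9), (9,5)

(1,2) attacks row 8 at column 2 and diagonals 9.
(5,3) attacks row 8 at column 3 and diagonals 6.
(6,9) attacks row 8 at column 9 and diagonals 7.
(9,5) attacks row 8 at column 5 and diagonals 4, 6.
Attacked columns: {2, 3, 4, 5, 6, 7, 9}. Safe: {1, 8}.

2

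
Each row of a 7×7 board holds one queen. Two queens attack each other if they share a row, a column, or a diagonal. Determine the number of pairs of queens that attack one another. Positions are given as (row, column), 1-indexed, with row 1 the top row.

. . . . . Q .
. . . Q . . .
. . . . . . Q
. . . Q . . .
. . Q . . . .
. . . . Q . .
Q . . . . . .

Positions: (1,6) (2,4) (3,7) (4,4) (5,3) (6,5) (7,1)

4

Same column: (2,4)–(4,4) (column 4).
Same diagonal: (4,4)–(5,3) (|4−5| = |4−3| = 1); (4,4)–(7,1) (|4−7| = |4−1| = 3); (5,3)–(7,1) (|5−7| = |3−1| = 2).
Total attacking pairs: 4.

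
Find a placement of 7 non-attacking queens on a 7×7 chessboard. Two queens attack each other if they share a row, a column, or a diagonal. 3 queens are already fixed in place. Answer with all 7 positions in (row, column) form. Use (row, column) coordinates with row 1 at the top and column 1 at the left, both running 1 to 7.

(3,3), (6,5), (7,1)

(1,4) (2,7) (3,3) (4,6) (5,2) (6,5) (7,1)

Row 1: attacked by (3,3)→{1,3,5}; (6,5)→{5}; (7,1)→{1,7}. Safe: 2, 4, 6. Place at column 4.
Row 2: attacked by (1,4)→{3,4,5}; (3,3)→{2,3,4}; (6,5)→{1,5}; (7,1)→{1,6}. Safe: 7. Place at column 7.
Row 4: attacked by (1,4)→{1,4,7}; (2,7)→{5,7}; (3,3)→{2,3,4}; (6,5)→{3,5,7}; (7,1)→{1,4}. Safe: 6. Place at column 6.
Row 5: attacked by (1,4)→{4}; (2,7)→{4,7}; (3,3)→{1,3,5}; (4,6)→{5,6,7}; (6,5)→{4,5,6}; (7,1)→{1,3}. Safe: 2. Place at column 2.
Columns [4, 7, 3, 6, 2, 5, 1], r−c [-3, -5, 0, -2, 3, 1, 6], r+c [5, 9, 6, 10, 7, 11, 8] are all distinct, so no two queens attack.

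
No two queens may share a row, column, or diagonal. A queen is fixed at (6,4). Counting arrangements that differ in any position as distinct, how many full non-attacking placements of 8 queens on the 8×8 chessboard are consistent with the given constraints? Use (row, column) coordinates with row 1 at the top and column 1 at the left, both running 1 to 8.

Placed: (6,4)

Branch on row 1: col 1 → 2; col 2 → 2; col 3 → 3; col 5 → 1; col 6 → 2; col 7 → 2; col 8 → 0.
Sum: 2 + 2 + 3 + 1 + 2 + 2 + 0 = 12.

12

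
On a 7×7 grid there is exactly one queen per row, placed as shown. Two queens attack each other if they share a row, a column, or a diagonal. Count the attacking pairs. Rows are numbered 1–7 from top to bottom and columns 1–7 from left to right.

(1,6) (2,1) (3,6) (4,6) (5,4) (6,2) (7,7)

5

Same column: (1,6)–(3,6) (column 6); (1,6)–(4,6) (column 6); (3,6)–(4,6) (column 6).
Same diagonal: (2,1)–(5,4) (|2−5| = |1−4| = 3); (3,6)–(5,4) (|3−5| = |6−4| = 2).
Total attacking pairs: 5.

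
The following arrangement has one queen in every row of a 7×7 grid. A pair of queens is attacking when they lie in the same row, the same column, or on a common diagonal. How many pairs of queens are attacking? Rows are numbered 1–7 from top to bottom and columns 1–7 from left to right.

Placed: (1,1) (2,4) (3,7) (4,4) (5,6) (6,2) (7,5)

Same column: (2,4)–(4,4) (column 4).
Same diagonal: (1,1)–(4,4) (|1−4| = |1−4| = 3); (4,4)–(6,2) (|4−6| = |4−2| = 2).
Total attacking pairs: 3.

3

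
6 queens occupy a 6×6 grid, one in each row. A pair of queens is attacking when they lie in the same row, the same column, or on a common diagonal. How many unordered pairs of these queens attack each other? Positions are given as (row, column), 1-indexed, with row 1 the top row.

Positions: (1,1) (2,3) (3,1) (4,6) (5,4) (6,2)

1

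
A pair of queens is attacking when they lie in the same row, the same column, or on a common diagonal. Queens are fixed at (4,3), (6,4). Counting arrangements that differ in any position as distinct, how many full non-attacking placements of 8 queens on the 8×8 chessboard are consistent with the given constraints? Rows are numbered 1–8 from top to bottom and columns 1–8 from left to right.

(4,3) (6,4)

3

Branch on row 1: col 1 → 1; col 2 → 1; col 5 → 0; col 7 → 1; col 8 → 0.
Sum: 1 + 1 + 0 + 1 + 0 = 3.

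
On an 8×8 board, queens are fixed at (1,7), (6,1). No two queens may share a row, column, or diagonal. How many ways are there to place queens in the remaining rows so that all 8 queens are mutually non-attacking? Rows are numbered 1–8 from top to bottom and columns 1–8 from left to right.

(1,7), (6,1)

Branch on row 2: col 2 → 0; col 3 → 1; col 4 → 2.
Sum: 0 + 1 + 2 = 3.

3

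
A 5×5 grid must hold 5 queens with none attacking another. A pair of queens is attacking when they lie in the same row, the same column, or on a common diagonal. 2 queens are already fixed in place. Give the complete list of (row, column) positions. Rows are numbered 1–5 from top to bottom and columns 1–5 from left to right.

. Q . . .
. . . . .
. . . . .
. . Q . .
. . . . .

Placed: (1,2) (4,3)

Row 2: attacked by (1,2)→{1,2,3}; (4,3)→{1,3,5}. Safe: 4. Place at column 4.
Row 3: attacked by (1,2)→{2,4}; (2,4)→{3,4,5}; (4,3)→{2,3,4}. Safe: 1. Place at column 1.
Row 5: attacked by (1,2)→{2}; (2,4)→{1,4}; (3,1)→{1,3}; (4,3)→{2,3,4}. Safe: 5. Place at column 5.
Columns [2, 4, 1, 3, 5], r−c [-1, -2, 2, 1, 0], r+c [3, 6, 4, 7, 10] are all distinct, so no two queens attack.

(1,2) (2,4) (3,1) (4,3) (5,5)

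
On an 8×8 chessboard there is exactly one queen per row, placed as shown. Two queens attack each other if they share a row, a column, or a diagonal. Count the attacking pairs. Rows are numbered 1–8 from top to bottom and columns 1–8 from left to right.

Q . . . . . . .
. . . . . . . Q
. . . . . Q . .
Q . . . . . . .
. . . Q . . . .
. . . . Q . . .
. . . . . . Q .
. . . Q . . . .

Same column: (1,1)–(4,1) (column 1); (5,4)–(8,4) (column 4).
Same diagonal: (1,1)–(7,7) (|1−7| = |1−7| = 6); (3,6)–(5,4) (|3−5| = |6−4| = 2); (5,4)–(6,5) (|5−6| = |4−5| = 1).
Total attacking pairs: 5.

5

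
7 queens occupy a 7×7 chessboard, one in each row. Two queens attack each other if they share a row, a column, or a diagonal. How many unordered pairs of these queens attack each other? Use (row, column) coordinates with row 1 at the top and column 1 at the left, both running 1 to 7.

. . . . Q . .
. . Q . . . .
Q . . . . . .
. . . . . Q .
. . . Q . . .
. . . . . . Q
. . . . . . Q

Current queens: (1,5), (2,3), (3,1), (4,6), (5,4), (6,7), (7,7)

2

Same column: (6,7)–(7,7) (column 7).
Same diagonal: (2,3)–(6,7) (|2−6| = |3−7| = 4).
Total attacking pairs: 2.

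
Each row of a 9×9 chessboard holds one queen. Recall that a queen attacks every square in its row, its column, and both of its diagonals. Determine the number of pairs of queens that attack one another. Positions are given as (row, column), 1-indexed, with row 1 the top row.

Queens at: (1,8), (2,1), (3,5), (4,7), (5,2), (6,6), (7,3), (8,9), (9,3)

2

Same column: (7,3)–(9,3) (column 3).
Same diagonal: (6,6)–(9,3) (|6−9| = |6−3| = 3).
Total attacking pairs: 2.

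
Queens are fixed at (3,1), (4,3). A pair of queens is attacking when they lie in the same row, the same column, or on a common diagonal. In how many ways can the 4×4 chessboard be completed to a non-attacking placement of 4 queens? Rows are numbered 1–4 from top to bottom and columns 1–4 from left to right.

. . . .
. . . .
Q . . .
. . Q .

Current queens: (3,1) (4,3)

Branch on row 1: col 2 → 1; col 4 → 0.
Sum: 1 + 0 = 1.

1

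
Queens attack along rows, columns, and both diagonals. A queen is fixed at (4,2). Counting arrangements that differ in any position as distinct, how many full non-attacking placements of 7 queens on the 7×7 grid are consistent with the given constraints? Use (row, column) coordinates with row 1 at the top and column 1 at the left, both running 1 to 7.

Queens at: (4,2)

6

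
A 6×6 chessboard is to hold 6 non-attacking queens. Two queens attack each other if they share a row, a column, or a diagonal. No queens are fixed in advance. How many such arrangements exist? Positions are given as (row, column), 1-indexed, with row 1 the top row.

4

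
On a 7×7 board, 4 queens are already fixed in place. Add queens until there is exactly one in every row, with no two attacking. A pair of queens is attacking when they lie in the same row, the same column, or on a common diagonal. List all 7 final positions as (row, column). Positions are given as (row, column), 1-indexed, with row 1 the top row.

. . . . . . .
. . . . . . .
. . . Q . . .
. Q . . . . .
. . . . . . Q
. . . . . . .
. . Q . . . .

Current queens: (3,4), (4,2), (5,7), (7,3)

(1,1) (2,6) (3,4) (4,2) (5,7) (6,5) (7,3)

Row 1: attacked by (3,4)→{2,4,6}; (4,2)→{2,5}; (5,7)→{3,7}; (7,3)→{3}. Safe: 1. Place at column 1.
Row 2: attacked by (1,1)→{1,2}; (3,4)→{3,4,5}; (4,2)→{2,4}; (5,7)→{4,7}; (7,3)→{3}. Safe: 6. Place at column 6.
Row 6: attacked by (1,1)→{1,6}; (2,6)→{2,6}; (3,4)→{1,4,7}; (4,2)→{2,4}; (5,7)→{6,7}; (7,3)→{2,3,4}. Safe: 5. Place at column 5.
Columns [1, 6, 4, 2, 7, 5, 3], r−c [0, -4, -1, 2, -2, 1, 4], r+c [2, 8, 7, 6, 12, 11, 10] are all distinct, so no two queens attack.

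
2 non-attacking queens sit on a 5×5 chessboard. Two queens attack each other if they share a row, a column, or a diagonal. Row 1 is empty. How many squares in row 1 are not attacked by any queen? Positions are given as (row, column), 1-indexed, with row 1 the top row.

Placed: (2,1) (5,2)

3

(2,1) attacks row 1 at column 1 and diagonals 2.
(5,2) attacks row 1 at column 2.
Attacked columns: {1, 2}. Safe: {3, 4, 5}.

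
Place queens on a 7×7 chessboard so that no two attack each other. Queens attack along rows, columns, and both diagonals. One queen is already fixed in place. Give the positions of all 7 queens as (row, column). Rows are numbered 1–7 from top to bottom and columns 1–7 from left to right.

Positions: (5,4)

Row 1: attacked by (5,4)→{4}. Safe: 1, 2, 3, 5, 6, 7. Place at column 3.
Row 2: attacked by (1,3)→{2,3,4}; (5,4)→{1,4,7}. Safe: 5, 6. Place at column 5.
Row 3: attacked by (1,3)→{1,3,5}; (2,5)→{4,5,6}; (5,4)→{2,4,6}. Safe: 7. Place at column 7.
Row 4: attacked by (1,3)→{3,6}; (2,5)→{3,5,7}; (3,7)→{6,7}; (5,4)→{3,4,5}. Safe: 1, 2. Place at column 2.
Row 6: attacked by (1,3)→{3}; (2,5)→{1,5}; (3,7)→{4,7}; (4,2)→{2,4}; (5,4)→{3,4,5}. Safe: 6. Place at column 6.
Row 7: attacked by (1,3)→{3}; (2,5)→{5}; (3,7)→{3,7}; (4,2)→{2,5}; (5,4)→{2,4,6}; (6,6)→{5,6,7}. Safe: 1. Place at column 1.
Columns [3, 5, 7, 2, 4, 6, 1], r−c [-2, -3, -4, 2, 1, 0, 6], r+c [4, 7, 10, 6, 9, 12, 8] are all distinct, so no two queens attack.

(1,3) (2,5) (3,7) (4,2) (5,4) (6,6) (7,1)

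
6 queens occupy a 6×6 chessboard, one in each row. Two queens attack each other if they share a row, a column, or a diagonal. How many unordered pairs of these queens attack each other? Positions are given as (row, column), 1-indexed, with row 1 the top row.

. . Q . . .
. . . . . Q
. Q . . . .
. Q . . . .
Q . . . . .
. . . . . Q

Same column: (2,6)–(6,6) (column 6); (3,2)–(4,2) (column 2).
Same diagonal: (4,2)–(5,1) (|4−5| = |2−1| = 1).
Total attacking pairs: 3.

3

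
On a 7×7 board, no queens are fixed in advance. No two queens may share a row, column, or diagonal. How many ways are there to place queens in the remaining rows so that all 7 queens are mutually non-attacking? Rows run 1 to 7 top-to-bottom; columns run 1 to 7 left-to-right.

Branch on row 1: col 1 → 4; col 2 → 7; col 3 → 6; col 4 → 6; col 5 → 6; col 6 → 7; col 7 → 4.
Sum: 4 + 7 + 6 + 6 + 6 + 7 + 4 = 40.
(This is the classic 7-queens count.)

40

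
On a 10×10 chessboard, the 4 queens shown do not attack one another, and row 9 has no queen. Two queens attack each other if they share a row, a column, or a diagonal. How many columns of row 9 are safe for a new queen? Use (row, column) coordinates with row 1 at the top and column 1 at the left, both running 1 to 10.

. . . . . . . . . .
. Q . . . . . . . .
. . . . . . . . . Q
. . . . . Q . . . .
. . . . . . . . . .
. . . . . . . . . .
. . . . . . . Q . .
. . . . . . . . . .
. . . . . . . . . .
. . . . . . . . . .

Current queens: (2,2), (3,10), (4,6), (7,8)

(2,2) attacks row 9 at column 2 and diagonals 9.
(3,10) attacks row 9 at column 10 and diagonals 4.
(4,6) attacks row 9 at column 6 and diagonals 1.
(7,8) attacks row 9 at column 8 and diagonals 6, 10.
Attacked columns: {1, 2, 4, 6, 8, 9, 10}. Safe: {3, 5, 7}.

3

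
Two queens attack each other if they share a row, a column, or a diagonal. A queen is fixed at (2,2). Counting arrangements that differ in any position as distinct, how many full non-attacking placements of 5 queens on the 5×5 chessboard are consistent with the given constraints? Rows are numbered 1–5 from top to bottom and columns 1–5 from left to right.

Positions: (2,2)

2

Branch on row 1: col 4 → 1; col 5 → 1.
Sum: 1 + 1 = 2.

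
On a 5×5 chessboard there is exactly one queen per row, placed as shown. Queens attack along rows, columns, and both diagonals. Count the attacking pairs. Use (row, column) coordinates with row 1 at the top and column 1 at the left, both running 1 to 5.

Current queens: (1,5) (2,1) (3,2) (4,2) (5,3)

4

Same column: (3,2)–(4,2) (column 2).
Same diagonal: (1,5)–(4,2) (|1−4| = |5−2| = 3); (2,1)–(3,2) (|2−3| = |1−2| = 1); (4,2)–(5,3) (|4−5| = |2−3| = 1).
Total attacking pairs: 4.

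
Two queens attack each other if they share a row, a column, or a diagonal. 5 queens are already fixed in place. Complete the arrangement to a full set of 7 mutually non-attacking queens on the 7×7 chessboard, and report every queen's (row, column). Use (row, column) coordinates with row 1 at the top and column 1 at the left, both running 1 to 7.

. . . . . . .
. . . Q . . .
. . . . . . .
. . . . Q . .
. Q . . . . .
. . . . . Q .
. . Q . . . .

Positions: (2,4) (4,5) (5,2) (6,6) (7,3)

Row 1: attacked by (2,4)→{3,4,5}; (4,5)→{2,5}; (5,2)→{2,6}; (6,6)→{1,6}; (7,3)→{3}. Safe: 7. Place at column 7.
Row 3: attacked by (1,7)→{5,7}; (2,4)→{3,4,5}; (4,5)→{4,5,6}; (5,2)→{2,4}; (6,6)→{3,6}; (7,3)→{3,7}. Safe: 1. Place at column 1.
Columns [7, 4, 1, 5, 2, 6, 3], r−c [-6, -2, 2, -1, 3, 0, 4], r+c [8, 6, 4, 9, 7, 12, 10] are all distinct, so no two queens attack.

(1,7) (2,4) (3,1) (4,5) (5,2) (6,6) (7,3)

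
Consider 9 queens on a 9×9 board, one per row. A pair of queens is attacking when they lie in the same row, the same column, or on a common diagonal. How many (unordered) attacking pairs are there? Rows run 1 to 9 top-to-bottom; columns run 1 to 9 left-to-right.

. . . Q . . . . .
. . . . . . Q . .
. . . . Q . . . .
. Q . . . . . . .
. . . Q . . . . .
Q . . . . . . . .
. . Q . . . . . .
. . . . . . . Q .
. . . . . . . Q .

4

Same column: (1,4)–(5,4) (column 4); (8,8)–(9,8) (column 8).
Same diagonal: (2,7)–(5,4) (|2−5| = |7−4| = 3); (5,4)–(9,8) (|5−9| = |4−8| = 4).
Total attacking pairs: 4.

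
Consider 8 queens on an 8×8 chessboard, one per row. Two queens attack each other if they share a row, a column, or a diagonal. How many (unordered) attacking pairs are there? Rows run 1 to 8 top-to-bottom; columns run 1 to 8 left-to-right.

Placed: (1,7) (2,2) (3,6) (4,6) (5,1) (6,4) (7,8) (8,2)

5

Same column: (2,2)–(8,2) (column 2); (3,6)–(4,6) (column 6).
Same diagonal: (4,6)–(6,4) (|4−6| = |6−4| = 2); (4,6)–(8,2) (|4−8| = |6−2| = 4); (6,4)–(8,2) (|6−8| = |4−2| = 2).
Total attacking pairs: 5.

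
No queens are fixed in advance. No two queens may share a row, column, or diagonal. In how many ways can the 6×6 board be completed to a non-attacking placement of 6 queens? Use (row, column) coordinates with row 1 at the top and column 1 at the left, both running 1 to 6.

4

Branch on row 1: col 1 → 0; col 2 → 1; col 3 → 1; col 4 → 1; col 5 → 1; col 6 → 0.
Sum: 0 + 1 + 1 + 1 + 1 + 0 = 4.
(This is the classic 6-queens count.)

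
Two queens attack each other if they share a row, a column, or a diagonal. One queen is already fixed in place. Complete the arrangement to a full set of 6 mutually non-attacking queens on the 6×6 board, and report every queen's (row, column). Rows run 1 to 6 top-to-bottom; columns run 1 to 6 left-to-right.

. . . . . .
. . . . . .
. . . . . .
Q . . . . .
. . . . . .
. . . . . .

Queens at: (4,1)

(1,2) (2,4) (3,6) (4,1) (5,3) (6,5)

Row 1: attacked by (4,1)→{1,4}. Safe: 2, 3, 5, 6. Place at column 2.
Row 2: attacked by (1,2)→{1,2,3}; (4,1)→{1,3}. Safe: 4, 5, 6. Place at column 4.
Row 3: attacked by (1,2)→{2,4}; (2,4)→{3,4,5}; (4,1)→{1,2}. Safe: 6. Place at column 6.
Row 5: attacked by (1,2)→{2,6}; (2,4)→{1,4}; (3,6)→{4,6}; (4,1)→{1,2}. Safe: 3, 5. Place at column 3.
Row 6: attacked by (1,2)→{2}; (2,4)→{4}; (3,6)→{3,6}; (4,1)→{1,3}; (5,3)→{2,3,4}. Safe: 5. Place at column 5.
Columns [2, 4, 6, 1, 3, 5], r−c [-1, -2, -3, 3, 2, 1], r+c [3, 6, 9, 5, 8, 11] are all distinct, so no two queens attack.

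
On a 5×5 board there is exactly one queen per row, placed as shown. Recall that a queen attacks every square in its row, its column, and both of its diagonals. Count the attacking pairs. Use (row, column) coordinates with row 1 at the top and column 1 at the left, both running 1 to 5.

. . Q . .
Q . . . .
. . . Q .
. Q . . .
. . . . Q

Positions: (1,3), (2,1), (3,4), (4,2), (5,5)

0

All columns are distinct and no two queens satisfy |Δrow| = |Δcol|, so no pair attacks.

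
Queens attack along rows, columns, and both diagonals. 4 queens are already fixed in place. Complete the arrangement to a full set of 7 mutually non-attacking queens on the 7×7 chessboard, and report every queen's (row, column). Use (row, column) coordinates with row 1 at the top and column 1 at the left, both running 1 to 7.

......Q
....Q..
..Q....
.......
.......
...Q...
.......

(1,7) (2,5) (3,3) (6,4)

(1,7) (2,5) (3,3) (4,1) (5,6) (6,4) (7,2)

Row 4: attacked by (1,7)→{4,7}; (2,5)→{3,5,7}; (3,3)→{2,3,4}; (6,4)→{2,4,6}. Safe: 1. Place at column 1.
Row 5: attacked by (1,7)→{3,7}; (2,5)→{2,5}; (3,3)→{1,3,5}; (4,1)→{1,2}; (6,4)→{3,4,5}. Safe: 6. Place at column 6.
Row 7: attacked by (1,7)→{1,7}; (2,5)→{5}; (3,3)→{3,7}; (4,1)→{1,4}; (5,6)→{4,6}; (6,4)→{3,4,5}. Safe: 2. Place at column 2.
Columns [7, 5, 3, 1, 6, 4, 2], r−c [-6, -3, 0, 3, -1, 2, 5], r+c [8, 7, 6, 5, 11, 10, 9] are all distinct, so no two queens attack.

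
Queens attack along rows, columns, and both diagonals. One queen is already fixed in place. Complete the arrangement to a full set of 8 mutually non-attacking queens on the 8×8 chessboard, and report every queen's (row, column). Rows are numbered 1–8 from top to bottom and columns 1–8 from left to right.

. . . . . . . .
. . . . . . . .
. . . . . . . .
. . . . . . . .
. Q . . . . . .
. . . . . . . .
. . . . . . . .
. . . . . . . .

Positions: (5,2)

Row 1: attacked by (5,2)→{2,6}. Safe: 1, 3, 4, 5, 7, 8. Place at column 1.
Row 2: attacked by (1,1)→{1,2}; (5,2)→{2,5}. Safe: 3, 4, 6, 7, 8. Place at column 7.
Row 3: attacked by (1,1)→{1,3}; (2,7)→{6,7,8}; (5,2)→{2,4}. Safe: 5. Place at column 5.
Row 4: attacked by (1,1)→{1,4}; (2,7)→{5,7}; (3,5)→{4,5,6}; (5,2)→{1,2,3}. Safe: 8. Place at column 8.
Row 6: attacked by (1,1)→{1,6}; (2,7)→{3,7}; (3,5)→{2,5,8}; (4,8)→{6,8}; (5,2)→{1,2,3}. Safe: 4. Place at column 4.
Row 7: attacked by (1,1)→{1,7}; (2,7)→{2,7}; (3,5)→{1,5}; (4,8)→{5,8}; (5,2)→{2,4}; (6,4)→{3,4,5}. Safe: 6. Place at column 6.
Row 8: attacked by (1,1)→{1,8}; (2,7)→{1,7}; (3,5)→{5}; (4,8)→{4,8}; (5,2)→{2,5}; (6,4)→{2,4,6}; (7,6)→{5,6,7}. Safe: 3. Place at column 3.
Columns [1, 7, 5, 8, 2, 4, 6, 3], r−c [0, -5, -2, -4, 3, 2, 1, 5], r+c [2, 9, 8, 12, 7, 10, 13, 11] are all distinct, so no two queens attack.

(1,1) (2,7) (3,5) (4,8) (5,2) (6,4) (7,6) (8,3)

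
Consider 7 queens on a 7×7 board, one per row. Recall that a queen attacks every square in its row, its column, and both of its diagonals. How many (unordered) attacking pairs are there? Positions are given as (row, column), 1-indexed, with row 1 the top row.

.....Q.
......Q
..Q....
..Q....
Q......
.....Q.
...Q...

6

Same column: (1,6)–(6,6) (column 6); (3,3)–(4,3) (column 3).
Same diagonal: (1,6)–(2,7) (|1−2| = |6−7| = 1); (1,6)–(4,3) (|1−4| = |6−3| = 3); (3,3)–(5,1) (|3−5| = |3−1| = 2); (3,3)–(6,6) (|3−6| = |3−6| = 3).
Total attacking pairs: 6.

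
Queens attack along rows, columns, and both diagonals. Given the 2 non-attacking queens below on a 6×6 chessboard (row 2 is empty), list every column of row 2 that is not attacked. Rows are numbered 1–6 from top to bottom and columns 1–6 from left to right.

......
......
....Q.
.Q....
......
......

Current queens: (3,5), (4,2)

(3,5) attacks row 2 at column 5 and diagonals 4, 6.
(4,2) attacks row 2 at column 2 and diagonals 4.
Attacked columns: {2, 4, 5, 6}. Safe: {1, 3}.

columns 1, 3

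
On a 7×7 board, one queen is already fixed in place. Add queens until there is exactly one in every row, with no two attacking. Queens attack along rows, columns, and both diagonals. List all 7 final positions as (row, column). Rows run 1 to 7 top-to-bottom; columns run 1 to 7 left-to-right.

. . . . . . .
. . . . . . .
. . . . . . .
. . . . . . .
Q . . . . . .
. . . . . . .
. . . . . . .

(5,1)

(1,6) (2,3) (3,5) (4,7) (5,1) (6,4) (7,2)

Row 1: attacked by (5,1)→{1,5}. Safe: 2, 3, 4, 6, 7. Place at column 6.
Row 2: attacked by (1,6)→{5,6,7}; (5,1)→{1,4}. Safe: 2, 3. Place at column 3.
Row 3: attacked by (1,6)→{4,6}; (2,3)→{2,3,4}; (5,1)→{1,3}. Safe: 5, 7. Place at column 5.
Row 4: attacked by (1,6)→{3,6}; (2,3)→{1,3,5}; (3,5)→{4,5,6}; (5,1)→{1,2}. Safe: 7. Place at column 7.
Row 6: attacked by (1,6)→{1,6}; (2,3)→{3,7}; (3,5)→{2,5}; (4,7)→{5,7}; (5,1)→{1,2}. Safe: 4. Place at column 4.
Row 7: attacked by (1,6)→{6}; (2,3)→{3}; (3,5)→{1,5}; (4,7)→{4,7}; (5,1)→{1,3}; (6,4)→{3,4,5}. Safe: 2. Place at column 2.
Columns [6, 3, 5, 7, 1, 4, 2], r−c [-5, -1, -2, -3, 4, 2, 5], r+c [7, 5, 8, 11, 6, 10, 9] are all distinct, so no two queens attack.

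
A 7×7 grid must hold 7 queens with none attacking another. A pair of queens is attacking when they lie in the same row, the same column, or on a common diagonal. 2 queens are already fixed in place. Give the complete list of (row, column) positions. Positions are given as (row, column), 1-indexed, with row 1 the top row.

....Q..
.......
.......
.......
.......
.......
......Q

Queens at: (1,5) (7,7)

(1,5) (2,3) (3,1) (4,6) (5,4) (6,2) (7,7)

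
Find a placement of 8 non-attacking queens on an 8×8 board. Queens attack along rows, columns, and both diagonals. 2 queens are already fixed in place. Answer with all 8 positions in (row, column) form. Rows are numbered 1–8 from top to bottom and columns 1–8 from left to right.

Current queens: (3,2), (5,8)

(1,7) (2,4) (3,2) (4,5) (5,8) (6,1) (7,3) (8,6)

Row 1: attacked by (3,2)→{2,4}; (5,8)→{4,8}. Safe: 1, 3, 5, 6, 7. Place at column 7.
Row 2: attacked by (1,7)→{6,7,8}; (3,2)→{1,2,3}; (5,8)→{5,8}. Safe: 4. Place at column 4.
Row 4: attacked by (1,7)→{4,7}; (2,4)→{2,4,6}; (3,2)→{1,2,3}; (5,8)→{7,8}. Safe: 5. Place at column 5.
Row 6: attacked by (1,7)→{2,7}; (2,4)→{4,8}; (3,2)→{2,5}; (4,5)→{3,5,7}; (5,8)→{7,8}. Safe: 1, 6. Place at column 1.
Row 7: attacked by (1,7)→{1,7}; (2,4)→{4}; (3,2)→{2,6}; (4,5)→{2,5,8}; (5,8)→{6,8}; (6,1)→{1,2}. Safe: 3. Place at column 3.
Row 8: attacked by (1,7)→{7}; (2,4)→{4}; (3,2)→{2,7}; (4,5)→{1,5}; (5,8)→{5,8}; (6,1)→{1,3}; (7,3)→{2,3,4}. Safe: 6. Place at column 6.
Columns [7, 4, 2, 5, 8, 1, 3, 6], r−c [-6, -2, 1, -1, -3, 5, 4, 2], r+c [8, 6, 5, 9, 13, 7, 10, 14] are all distinct, so no two queens attack.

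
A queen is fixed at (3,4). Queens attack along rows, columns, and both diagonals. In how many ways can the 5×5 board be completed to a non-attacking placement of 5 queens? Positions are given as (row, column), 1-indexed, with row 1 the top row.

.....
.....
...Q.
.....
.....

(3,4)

2

Branch on row 1: col 1 → 0; col 3 → 1; col 5 → 1.
Sum: 0 + 1 + 1 = 2.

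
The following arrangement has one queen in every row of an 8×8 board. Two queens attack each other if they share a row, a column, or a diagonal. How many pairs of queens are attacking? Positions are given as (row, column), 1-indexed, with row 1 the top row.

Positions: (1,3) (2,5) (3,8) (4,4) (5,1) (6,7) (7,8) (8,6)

2

Same column: (3,8)–(7,8) (column 8).
Same diagonal: (6,7)–(7,8) (|6−7| = |7−8| = 1).
Total attacking pairs: 2.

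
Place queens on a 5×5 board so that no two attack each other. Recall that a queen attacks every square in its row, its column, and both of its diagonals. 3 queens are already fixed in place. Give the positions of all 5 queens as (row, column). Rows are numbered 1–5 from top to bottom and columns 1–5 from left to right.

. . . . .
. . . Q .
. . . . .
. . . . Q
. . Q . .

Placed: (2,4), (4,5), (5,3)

Row 1: attacked by (2,4)→{3,4,5}; (4,5)→{2,5}; (5,3)→{3}. Safe: 1. Place at column 1.
Row 3: attacked by (1,1)→{1,3}; (2,4)→{3,4,5}; (4,5)→{4,5}; (5,3)→{1,3,5}. Safe: 2. Place at column 2.
Columns [1, 4, 2, 5, 3], r−c [0, -2, 1, -1, 2], r+c [2, 6, 5, 9, 8] are all distinct, so no two queens attack.

(1,1) (2,4) (3,2) (4,5) (5,3)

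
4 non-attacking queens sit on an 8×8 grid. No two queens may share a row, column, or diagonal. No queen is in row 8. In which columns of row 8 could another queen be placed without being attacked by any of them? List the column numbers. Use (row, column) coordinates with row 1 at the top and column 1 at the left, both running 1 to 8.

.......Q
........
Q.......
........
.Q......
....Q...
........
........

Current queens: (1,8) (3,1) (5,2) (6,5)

(1,8) attacks row 8 at column 8 and diagonals 1.
(3,1) attacks row 8 at column 1 and diagonals 6.
(5,2) attacks row 8 at column 2 and diagonals 5.
(6,5) attacks row 8 at column 5 and diagonals 3, 7.
Attacked columns: {1, 2, 3, 5, 6, 7, 8}. Safe: {4}.

columns 4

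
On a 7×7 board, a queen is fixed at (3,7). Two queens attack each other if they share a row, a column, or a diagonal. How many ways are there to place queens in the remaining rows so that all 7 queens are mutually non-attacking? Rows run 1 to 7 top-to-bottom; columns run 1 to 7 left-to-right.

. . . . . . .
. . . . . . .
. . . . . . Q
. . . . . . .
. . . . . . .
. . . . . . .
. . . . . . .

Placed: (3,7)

Branch on row 1: col 1 → 1; col 2 → 1; col 3 → 1; col 4 → 1; col 6 → 2.
Sum: 1 + 1 + 1 + 1 + 2 = 6.

6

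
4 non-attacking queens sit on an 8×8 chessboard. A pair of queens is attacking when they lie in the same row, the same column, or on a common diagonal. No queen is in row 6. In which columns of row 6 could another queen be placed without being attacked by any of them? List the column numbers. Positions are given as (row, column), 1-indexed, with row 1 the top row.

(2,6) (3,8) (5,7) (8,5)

columns 1, 4

(2,6) attacks row 6 at column 6 and diagonals 2.
(3,8) attacks row 6 at column 8 and diagonals 5.
(5,7) attacks row 6 at column 7 and diagonals 6, 8.
(8,5) attacks row 6 at column 5 and diagonals 3, 7.
Attacked columns: {2, 3, 5, 6, 7, 8}. Safe: {1, 4}.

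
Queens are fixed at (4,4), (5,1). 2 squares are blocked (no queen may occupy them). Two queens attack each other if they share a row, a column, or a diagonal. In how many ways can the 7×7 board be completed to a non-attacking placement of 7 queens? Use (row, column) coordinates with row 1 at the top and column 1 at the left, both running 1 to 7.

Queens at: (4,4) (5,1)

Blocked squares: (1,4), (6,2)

2

Branch on row 1: col 2 → 1; col 3 → 0; col 6 → 1.
Sum: 1 + 0 + 1 = 2.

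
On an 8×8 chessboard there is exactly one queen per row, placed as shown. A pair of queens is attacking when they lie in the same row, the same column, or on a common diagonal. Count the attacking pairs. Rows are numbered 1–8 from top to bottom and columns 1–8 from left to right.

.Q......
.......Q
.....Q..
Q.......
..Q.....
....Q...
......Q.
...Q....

0

All columns are distinct and no two queens satisfy |Δrow| = |Δcol|, so no pair attacks.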